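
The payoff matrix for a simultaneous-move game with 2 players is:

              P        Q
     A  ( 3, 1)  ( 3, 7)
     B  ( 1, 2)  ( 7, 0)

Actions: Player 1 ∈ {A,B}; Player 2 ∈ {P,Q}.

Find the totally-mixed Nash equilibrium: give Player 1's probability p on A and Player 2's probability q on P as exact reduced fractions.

P1 indiff ⇒ q·3+(1-q)·3 = q·1+(1-q)·7 ⇒ q(2) = (1-q)(4) ⇒ q = 2/3
P2 indiff ⇒ p·1+(1-p)·2 = p·7+(1-p)·0 ⇒ p(-6) = (1-p)(-2) ⇒ p = 1/4

p=1/4, q=2/3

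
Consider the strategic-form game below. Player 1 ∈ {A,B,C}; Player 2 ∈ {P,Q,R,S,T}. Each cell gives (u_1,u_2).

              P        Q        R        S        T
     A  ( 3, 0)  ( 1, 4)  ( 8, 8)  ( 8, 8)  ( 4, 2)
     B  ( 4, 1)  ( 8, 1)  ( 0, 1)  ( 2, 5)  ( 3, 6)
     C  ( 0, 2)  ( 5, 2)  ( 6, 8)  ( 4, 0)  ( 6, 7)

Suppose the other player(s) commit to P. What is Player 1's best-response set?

argmax u_1 = {B}

u_1(A vs P) = 3
u_1(B vs P) = 4
u_1(C vs P) = 0
max payoff 4 at {B}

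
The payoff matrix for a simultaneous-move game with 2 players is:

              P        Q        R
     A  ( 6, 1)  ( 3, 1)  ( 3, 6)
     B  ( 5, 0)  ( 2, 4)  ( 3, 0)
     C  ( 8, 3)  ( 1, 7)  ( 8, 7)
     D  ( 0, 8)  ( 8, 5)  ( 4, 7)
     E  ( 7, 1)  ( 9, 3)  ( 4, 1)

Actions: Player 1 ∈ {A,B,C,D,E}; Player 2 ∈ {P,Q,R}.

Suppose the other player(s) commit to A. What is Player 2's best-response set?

u_2(P vs A) = 1
u_2(Q vs A) = 1
u_2(R vs A) = 6
max payoff 6 at {R}

BR_2 = {R}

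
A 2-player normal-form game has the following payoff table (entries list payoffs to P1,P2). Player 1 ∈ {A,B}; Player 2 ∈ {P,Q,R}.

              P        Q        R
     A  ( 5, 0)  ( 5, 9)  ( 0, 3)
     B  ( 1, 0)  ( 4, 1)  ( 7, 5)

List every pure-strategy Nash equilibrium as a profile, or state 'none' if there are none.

PSNE = {(A,Q), (B,R)}

(A,P): not NE [P2→Q gives 9>0]
(A,Q): NE
(A,R): not NE [P1→B gives 7>0; P2→Q gives 9>3]
(B,P): not NE [P1→A gives 5>1; P2→R gives 5>0]
(B,Q): not NE [P1→A gives 5>4; P2→R gives 5>1]
(B,R): NE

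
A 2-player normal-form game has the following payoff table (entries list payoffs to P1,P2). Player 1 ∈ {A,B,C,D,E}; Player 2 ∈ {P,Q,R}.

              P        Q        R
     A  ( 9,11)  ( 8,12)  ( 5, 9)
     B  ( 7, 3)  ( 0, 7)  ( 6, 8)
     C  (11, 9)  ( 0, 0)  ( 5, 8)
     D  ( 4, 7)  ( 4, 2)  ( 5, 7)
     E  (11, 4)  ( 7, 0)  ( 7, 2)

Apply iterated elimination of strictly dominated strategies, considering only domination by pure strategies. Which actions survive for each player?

Remaining: P1:{A,C,E} P2:{P,Q}

P1 drop B (E beats it: P:11>7 Q:7>0 R:7>6)
P1 drop D (E beats it: P:11>4 Q:7>4 R:7>5)
P2 drop R (P beats it: A:11>9 C:9>8 E:4>2)
P1→{A,C,E} P2→{P,Q}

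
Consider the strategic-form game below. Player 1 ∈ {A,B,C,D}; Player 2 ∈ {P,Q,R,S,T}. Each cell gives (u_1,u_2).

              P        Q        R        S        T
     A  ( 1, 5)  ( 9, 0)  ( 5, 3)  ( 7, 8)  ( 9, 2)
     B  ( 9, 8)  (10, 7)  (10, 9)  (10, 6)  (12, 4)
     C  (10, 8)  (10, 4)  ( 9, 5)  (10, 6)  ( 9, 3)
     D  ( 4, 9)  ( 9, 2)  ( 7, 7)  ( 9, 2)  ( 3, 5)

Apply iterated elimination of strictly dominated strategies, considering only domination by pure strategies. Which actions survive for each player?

Remaining: P1:{B,C} P2:{P,R}

P1 drop A (B beats it: P:9>1 Q:10>9 R:10>5 S:10>7 T:12>9)
P1 drop D (B beats it: P:9>4 Q:10>9 R:10>7 S:10>9 T:12>3)
P2 drop Q (P beats it: B:8>7 C:8>4)
P2 drop S (P beats it: B:8>6 C:8>6)
P2 drop T (P beats it: B:8>4 C:8>3)
P1→{B,C} P2→{P,R}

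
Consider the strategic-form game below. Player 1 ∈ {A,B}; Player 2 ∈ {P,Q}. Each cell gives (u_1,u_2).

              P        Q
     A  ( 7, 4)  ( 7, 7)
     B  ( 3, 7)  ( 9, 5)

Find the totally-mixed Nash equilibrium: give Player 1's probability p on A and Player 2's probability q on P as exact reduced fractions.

P1 indiff ⇒ q·7+(1-q)·7 = q·3+(1-q)·9 ⇒ q(4) = (1-q)(2) ⇒ q = 1/3
P2 indiff ⇒ p·4+(1-p)·7 = p·7+(1-p)·5 ⇒ p(-3) = (1-p)(-2) ⇒ p = 2/5

(p,q) = (2/5, 1/3)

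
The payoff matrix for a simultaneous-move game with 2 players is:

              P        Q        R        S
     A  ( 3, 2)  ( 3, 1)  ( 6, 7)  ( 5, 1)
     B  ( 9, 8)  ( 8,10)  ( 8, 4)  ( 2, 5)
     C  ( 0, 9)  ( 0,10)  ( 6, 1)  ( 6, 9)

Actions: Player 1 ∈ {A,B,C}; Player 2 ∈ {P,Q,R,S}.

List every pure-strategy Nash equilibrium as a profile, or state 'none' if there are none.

Nash profiles: (B,Q)

(A,P): not NE [P1→B gives 9>3; P2→R gives 7>2]
(A,Q): not NE [P1→B gives 8>3; P2→R gives 7>1]
(A,R): not NE [P1→B gives 8>6]
(A,S): not NE [P1→C gives 6>5; P2→R gives 7>1]
(B,P): not NE [P2→Q gives 10>8]
(B,Q): NE
(B,R): not NE [P2→Q gives 10>4]
(B,S): not NE [P1→C gives 6>2; P2→Q gives 10>5]
(C,P): not NE [P1→B gives 9>0; P2→Q gives 10>9]
(C,Q): not NE [P1→B gives 8>0]
(C,R): not NE [P1→B gives 8>6; P2→Q gives 10>1]
(C,S): not NE [P2→Q gives 10>9]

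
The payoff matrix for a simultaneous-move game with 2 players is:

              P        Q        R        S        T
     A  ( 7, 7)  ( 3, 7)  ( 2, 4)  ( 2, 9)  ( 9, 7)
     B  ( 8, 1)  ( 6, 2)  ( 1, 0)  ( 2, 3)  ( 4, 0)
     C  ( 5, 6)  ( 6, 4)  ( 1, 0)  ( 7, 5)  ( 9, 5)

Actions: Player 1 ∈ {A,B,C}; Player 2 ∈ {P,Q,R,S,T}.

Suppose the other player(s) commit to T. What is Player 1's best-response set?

u_1(A vs T) = 9
u_1(B vs T) = 4
u_1(C vs T) = 9
max payoff 9 at {A,C}

argmax u_1 = {A,C}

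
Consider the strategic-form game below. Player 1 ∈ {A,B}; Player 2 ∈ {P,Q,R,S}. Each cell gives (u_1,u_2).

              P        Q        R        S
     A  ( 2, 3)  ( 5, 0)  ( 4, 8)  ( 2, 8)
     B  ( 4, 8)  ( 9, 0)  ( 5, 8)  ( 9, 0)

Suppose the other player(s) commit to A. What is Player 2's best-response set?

u_2(P vs A) = 3
u_2(Q vs A) = 0
u_2(R vs A) = 8
u_2(S vs A) = 8
max payoff 8 at {R,S}

BR_2 = {R,S}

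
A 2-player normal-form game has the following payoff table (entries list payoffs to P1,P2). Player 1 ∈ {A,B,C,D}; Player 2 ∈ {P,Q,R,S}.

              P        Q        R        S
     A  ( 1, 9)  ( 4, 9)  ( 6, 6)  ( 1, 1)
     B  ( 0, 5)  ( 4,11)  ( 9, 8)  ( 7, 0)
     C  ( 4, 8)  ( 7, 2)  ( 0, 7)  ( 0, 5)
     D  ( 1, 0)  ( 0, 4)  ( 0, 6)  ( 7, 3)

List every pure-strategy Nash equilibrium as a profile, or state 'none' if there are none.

(A,P): not NE [P1→C gives 4>1]
(A,Q): not NE [P1→C gives 7>4]
(A,R): not NE [P1→B gives 9>6; P2→Q gives 9>6]
(A,S): not NE [P1→D gives 7>1; P2→Q gives 9>1]
(B,P): not NE [P1→C gives 4>0; P2→Q gives 11>5]
(B,Q): not NE [P1→C gives 7>4]
(B,R): not NE [P2→Q gives 11>8]
(B,S): not NE [P2→Q gives 11>0]
(C,P): NE
(C,Q): not NE [P2→P gives 8>2]
(C,R): not NE [P1→B gives 9>0; P2→P gives 8>7]
(C,S): not NE [P1→D gives 7>0; P2→P gives 8>5]
(D,P): not NE [P1→C gives 4>1; P2→R gives 6>0]
(D,Q): not NE [P1→C gives 7>0; P2→R gives 6>4]
(D,R): not NE [P1→B gives 9>0]
(D,S): not NE [P2→R gives 6>3]

Nash profiles: (C,P)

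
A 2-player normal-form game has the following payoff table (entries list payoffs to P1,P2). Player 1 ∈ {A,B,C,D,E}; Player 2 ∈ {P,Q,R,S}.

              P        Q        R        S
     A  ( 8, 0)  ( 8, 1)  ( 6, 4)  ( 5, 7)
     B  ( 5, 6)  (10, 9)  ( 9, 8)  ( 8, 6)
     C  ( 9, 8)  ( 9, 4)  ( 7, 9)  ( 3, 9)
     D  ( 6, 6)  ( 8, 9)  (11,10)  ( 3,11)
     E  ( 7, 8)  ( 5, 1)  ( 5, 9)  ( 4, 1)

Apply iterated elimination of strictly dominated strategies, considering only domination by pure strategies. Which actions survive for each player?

P1 drop E (A beats it: P:8>7 Q:8>5 R:6>5 S:5>4)
P2 drop P (R beats it: A:4>0 B:8>6 C:9>8 D:10>6)
P1 drop A (B beats it: Q:10>8 R:9>6 S:8>5)
P1 drop C (B beats it: Q:10>9 R:9>7 S:8>3)
P1→{B,D} P2→{Q,R,S}

IESDS → P1:{B,D} P2:{Q,R,S}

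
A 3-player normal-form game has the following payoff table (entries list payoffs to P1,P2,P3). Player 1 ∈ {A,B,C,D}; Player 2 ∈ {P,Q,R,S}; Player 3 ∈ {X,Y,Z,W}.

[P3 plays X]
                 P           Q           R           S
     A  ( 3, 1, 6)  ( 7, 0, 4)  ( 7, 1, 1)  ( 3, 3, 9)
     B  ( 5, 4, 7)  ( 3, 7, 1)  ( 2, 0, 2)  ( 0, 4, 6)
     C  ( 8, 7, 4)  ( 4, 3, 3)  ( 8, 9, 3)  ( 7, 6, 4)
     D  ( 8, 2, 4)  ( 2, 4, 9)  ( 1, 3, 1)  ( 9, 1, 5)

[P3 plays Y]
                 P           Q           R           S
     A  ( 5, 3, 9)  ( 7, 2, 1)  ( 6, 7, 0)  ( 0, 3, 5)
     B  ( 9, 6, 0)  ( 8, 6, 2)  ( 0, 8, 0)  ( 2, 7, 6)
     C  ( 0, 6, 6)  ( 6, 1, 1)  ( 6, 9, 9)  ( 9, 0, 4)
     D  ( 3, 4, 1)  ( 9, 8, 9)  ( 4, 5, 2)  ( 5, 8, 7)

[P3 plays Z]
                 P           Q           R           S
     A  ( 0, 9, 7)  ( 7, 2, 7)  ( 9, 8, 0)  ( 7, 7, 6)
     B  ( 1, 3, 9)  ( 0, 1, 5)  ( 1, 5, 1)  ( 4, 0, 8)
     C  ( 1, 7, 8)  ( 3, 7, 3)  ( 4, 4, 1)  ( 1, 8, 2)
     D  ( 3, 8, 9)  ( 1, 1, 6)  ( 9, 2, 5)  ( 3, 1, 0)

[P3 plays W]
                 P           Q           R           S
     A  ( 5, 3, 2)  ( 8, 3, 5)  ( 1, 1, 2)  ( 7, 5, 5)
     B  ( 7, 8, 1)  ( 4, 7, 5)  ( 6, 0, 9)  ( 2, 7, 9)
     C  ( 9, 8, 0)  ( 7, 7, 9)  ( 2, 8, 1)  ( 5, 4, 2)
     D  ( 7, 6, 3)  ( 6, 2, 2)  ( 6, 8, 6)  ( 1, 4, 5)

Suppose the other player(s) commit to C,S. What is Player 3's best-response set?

u_3(X vs C,S) = 4
u_3(Y vs C,S) = 4
u_3(Z vs C,S) = 2
u_3(W vs C,S) = 2
max payoff 4 at {X,Y}

BR_3 = {X,Y}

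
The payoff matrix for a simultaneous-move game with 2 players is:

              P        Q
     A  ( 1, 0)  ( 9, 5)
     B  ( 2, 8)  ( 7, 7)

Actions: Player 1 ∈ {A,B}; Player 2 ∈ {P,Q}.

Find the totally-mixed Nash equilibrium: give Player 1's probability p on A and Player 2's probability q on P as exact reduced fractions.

P1 indiff ⇒ q·1+(1-q)·9 = q·2+(1-q)·7 ⇒ q(-1) = (1-q)(-2) ⇒ q = 2/3
P2 indiff ⇒ p·0+(1-p)·8 = p·5+(1-p)·7 ⇒ p(-5) = (1-p)(-1) ⇒ p = 1/6

p=1/6, q=2/3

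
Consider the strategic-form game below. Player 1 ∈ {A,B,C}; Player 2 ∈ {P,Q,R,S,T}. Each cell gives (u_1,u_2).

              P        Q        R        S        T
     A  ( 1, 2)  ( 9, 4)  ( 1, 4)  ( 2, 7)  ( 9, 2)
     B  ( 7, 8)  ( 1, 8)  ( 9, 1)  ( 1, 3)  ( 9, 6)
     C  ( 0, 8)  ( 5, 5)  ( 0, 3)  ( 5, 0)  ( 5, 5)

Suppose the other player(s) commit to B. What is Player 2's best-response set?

u_2(P vs B) = 8
u_2(Q vs B) = 8
u_2(R vs B) = 1
u_2(S vs B) = 3
u_2(T vs B) = 6
max payoff 8 at {P,Q}

BR_2 = {P,Q}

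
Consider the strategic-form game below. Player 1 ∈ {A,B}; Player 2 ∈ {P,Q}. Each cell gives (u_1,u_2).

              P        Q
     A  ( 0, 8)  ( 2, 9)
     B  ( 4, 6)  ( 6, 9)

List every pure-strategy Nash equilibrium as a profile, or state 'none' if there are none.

(A,P): not NE [P1→B gives 4>0; P2→Q gives 9>8]
(A,Q): not NE [P1→B gives 6>2]
(B,P): not NE [P2→Q gives 9>6]
(B,Q): NE

Nash profiles: (B,Q)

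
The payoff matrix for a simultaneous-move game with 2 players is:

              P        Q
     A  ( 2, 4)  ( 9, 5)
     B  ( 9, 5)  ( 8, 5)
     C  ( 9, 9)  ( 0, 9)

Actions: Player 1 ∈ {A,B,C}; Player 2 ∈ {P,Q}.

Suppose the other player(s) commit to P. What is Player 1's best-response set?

u_1(A vs P) = 2
u_1(B vs P) = 9
u_1(C vs P) = 9
max payoff 9 at {B,C}

BR_1 = {B,C}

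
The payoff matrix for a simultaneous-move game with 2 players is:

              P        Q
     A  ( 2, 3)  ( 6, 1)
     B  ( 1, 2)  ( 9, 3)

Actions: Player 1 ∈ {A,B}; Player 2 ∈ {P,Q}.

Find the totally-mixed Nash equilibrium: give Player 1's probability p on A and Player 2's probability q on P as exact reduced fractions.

P1 mixes 1/3 on A; P2 mixes 3/4 on P

P1 indiff ⇒ q·2+(1-q)·6 = q·1+(1-q)·9 ⇒ q(1) = (1-q)(3) ⇒ q = 3/4
P2 indiff ⇒ p·3+(1-p)·2 = p·1+(1-p)·3 ⇒ p(2) = (1-p)(1) ⇒ p = 1/3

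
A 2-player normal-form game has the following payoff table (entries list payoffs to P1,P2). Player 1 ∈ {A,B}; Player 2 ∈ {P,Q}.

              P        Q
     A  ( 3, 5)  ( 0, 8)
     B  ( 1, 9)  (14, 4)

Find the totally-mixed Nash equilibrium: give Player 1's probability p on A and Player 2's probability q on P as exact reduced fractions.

(p,q) = (5/8, 7/8)

P1 indiff ⇒ q·3+(1-q)·0 = q·1+(1-q)·14 ⇒ q(2) = (1-q)(14) ⇒ q = 7/8
P2 indiff ⇒ p·5+(1-p)·9 = p·8+(1-p)·4 ⇒ p(-3) = (1-p)(-5) ⇒ p = 5/8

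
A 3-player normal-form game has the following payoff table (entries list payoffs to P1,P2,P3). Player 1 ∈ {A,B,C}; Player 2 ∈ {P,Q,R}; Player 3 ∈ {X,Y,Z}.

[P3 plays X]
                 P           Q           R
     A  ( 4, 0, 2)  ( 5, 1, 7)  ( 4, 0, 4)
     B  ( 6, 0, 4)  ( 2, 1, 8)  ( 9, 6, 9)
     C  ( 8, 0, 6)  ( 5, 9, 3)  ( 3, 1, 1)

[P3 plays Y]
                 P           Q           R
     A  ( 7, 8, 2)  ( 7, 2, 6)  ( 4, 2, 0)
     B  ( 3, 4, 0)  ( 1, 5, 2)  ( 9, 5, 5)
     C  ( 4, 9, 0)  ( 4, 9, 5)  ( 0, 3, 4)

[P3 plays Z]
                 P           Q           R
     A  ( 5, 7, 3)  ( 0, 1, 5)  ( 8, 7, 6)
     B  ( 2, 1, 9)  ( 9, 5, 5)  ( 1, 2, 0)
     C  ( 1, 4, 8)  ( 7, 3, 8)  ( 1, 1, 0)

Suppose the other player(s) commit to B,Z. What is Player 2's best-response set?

u_2(P vs B,Z) = 1
u_2(Q vs B,Z) = 5
u_2(R vs B,Z) = 2
max payoff 5 at {Q}

BR_2 = {Q}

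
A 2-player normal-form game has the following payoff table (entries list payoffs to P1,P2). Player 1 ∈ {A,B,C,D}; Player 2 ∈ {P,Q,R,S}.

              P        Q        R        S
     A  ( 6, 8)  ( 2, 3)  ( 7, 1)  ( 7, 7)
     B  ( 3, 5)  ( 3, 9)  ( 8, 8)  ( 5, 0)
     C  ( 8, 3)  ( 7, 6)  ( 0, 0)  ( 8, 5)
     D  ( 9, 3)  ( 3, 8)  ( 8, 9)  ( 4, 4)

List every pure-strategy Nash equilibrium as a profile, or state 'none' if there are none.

Nash profiles: (C,Q), (D,R)

(A,P): not NE [P1→D gives 9>6]
(A,Q): not NE [P1→C gives 7>2; P2→P gives 8>3]
(A,R): not NE [P1→D gives 8>7; P2→P gives 8>1]
(A,S): not NE [P1→C gives 8>7; P2→P gives 8>7]
(B,P): not NE [P1→D gives 9>3; P2→Q gives 9>5]
(B,Q): not NE [P1→C gives 7>3]
(B,R): not NE [P2→Q gives 9>8]
(B,S): not NE [P1→C gives 8>5; P2→Q gives 9>0]
(C,P): not NE [P1→D gives 9>8; P2→Q gives 6>3]
(C,Q): NE
(C,R): not NE [P1→D gives 8>0; P2→Q gives 6>0]
(C,S): not NE [P2→Q gives 6>5]
(D,P): not NE [P2→R gives 9>3]
(D,Q): not NE [P1→C gives 7>3; P2→R gives 9>8]
(D,R): NE
(D,S): not NE [P1→C gives 8>4; P2→R gives 9>4]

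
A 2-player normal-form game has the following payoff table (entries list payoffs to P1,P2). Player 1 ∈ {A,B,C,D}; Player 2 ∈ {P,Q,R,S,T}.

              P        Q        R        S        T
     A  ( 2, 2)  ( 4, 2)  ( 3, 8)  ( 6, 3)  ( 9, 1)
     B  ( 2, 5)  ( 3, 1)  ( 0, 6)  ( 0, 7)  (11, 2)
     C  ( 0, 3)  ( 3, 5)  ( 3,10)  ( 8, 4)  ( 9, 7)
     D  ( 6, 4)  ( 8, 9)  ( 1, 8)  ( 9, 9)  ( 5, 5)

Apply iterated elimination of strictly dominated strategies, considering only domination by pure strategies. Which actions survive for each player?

P2 drop P (R beats it: A:8>2 B:6>5 C:10>3 D:8>4)
P2 drop T (R beats it: A:8>1 B:6>2 C:10>7 D:8>5)
P1 drop B (A beats it: Q:4>3 R:3>0 S:6>0)
P1→{A,C,D} P2→{Q,R,S}

Survivors P1:{A,C,D} P2:{Q,R,S}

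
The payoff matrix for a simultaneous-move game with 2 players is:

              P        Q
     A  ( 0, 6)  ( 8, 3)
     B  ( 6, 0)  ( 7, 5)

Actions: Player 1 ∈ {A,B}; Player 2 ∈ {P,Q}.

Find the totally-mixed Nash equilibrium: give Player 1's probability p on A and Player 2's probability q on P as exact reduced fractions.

P1 indiff ⇒ q·0+(1-q)·8 = q·6+(1-q)·7 ⇒ q(-6) = (1-q)(-1) ⇒ q = 1/7
P2 indiff ⇒ p·6+(1-p)·0 = p·3+(1-p)·5 ⇒ p(3) = (1-p)(5) ⇒ p = 5/8

p=5/8, q=1/7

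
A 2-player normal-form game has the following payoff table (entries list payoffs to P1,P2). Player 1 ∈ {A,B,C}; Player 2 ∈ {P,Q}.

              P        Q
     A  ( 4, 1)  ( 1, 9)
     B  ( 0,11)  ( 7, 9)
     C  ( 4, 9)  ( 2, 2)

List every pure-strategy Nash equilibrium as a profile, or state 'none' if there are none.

(A,P): not NE [P2→Q gives 9>1]
(A,Q): not NE [P1→B gives 7>1]
(B,P): not NE [P1→C gives 4>0]
(B,Q): not NE [P2→P gives 11>9]
(C,P): NE
(C,Q): not NE [P1→B gives 7>2; P2→P gives 9>2]

PSNE = {(C,P)}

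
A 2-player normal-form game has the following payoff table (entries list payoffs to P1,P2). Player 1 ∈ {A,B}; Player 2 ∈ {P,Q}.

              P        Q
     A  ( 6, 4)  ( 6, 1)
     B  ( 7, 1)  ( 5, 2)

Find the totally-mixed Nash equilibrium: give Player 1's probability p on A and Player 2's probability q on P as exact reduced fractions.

P1 indiff ⇒ q·6+(1-q)·6 = q·7+(1-q)·5 ⇒ q(-1) = (1-q)(-1) ⇒ q = 1/2
P2 indiff ⇒ p·4+(1-p)·1 = p·1+(1-p)·2 ⇒ p(3) = (1-p)(1) ⇒ p = 1/4

P1 mixes 1/4 on A; P2 mixes 1/2 on P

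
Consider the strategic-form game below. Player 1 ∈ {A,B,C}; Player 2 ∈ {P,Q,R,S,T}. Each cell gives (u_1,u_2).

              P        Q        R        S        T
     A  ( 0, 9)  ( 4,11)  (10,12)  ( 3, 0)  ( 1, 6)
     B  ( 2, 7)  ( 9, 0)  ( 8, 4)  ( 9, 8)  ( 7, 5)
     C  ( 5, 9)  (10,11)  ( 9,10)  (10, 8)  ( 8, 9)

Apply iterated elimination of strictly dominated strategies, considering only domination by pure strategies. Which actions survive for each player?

P1 drop B (C beats it: P:5>2 Q:10>9 R:9>8 S:10>9 T:8>7)
P2 drop P (Q beats it: A:11>9 C:11>9)
P2 drop S (Q beats it: A:11>0 C:11>8)
P2 drop T (Q beats it: A:11>6 C:11>9)
P1→{A,C} P2→{Q,R}

Remaining: P1:{A,C} P2:{Q,R}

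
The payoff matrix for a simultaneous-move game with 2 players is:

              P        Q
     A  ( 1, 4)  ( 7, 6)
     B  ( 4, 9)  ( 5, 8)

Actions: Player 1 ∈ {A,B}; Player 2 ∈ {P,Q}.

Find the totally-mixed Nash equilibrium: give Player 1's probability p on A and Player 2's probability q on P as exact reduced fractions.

P1 indiff ⇒ q·1+(1-q)·7 = q·4+(1-q)·5 ⇒ q(-3) = (1-q)(-2) ⇒ q = 2/5
P2 indiff ⇒ p·4+(1-p)·9 = p·6+(1-p)·8 ⇒ p(-2) = (1-p)(-1) ⇒ p = 1/3

(p,q) = (1/3, 2/5)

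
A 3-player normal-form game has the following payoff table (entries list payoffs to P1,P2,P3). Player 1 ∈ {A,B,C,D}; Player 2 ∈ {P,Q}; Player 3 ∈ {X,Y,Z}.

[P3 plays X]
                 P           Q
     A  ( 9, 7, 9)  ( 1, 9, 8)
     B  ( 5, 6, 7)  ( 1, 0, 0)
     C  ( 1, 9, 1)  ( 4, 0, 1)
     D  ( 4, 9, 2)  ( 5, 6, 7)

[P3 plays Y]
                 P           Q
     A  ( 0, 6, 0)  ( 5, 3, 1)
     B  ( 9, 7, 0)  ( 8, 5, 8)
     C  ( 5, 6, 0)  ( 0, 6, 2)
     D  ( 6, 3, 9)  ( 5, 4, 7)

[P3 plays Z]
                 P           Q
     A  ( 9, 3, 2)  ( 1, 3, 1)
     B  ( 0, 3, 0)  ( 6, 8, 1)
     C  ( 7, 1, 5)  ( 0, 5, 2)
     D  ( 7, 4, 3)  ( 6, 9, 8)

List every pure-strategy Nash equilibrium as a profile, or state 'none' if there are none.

(A,P,X): not NE [P2→Q gives 9>7]
(A,P,Y): not NE [P1→B gives 9>0; P3→X gives 9>0]
(A,P,Z): not NE [P3→X gives 9>2]
(A,Q,X): not NE [P1→D gives 5>1]
(A,Q,Y): not NE [P1→B gives 8>5; P2→P gives 6>3; P3→X gives 8>1]
(A,Q,Z): not NE [P1→D gives 6>1; P3→X gives 8>1]
(B,P,X): not NE [P1→A gives 9>5]
(B,P,Y): not NE [P3→X gives 7>0]
(B,P,Z): not NE [P1→A gives 9>0; P2→Q gives 8>3; P3→X gives 7>0]
(B,Q,X): not NE [P1→D gives 5>1; P2→P gives 6>0; P3→Y gives 8>0]
(B,Q,Y): not NE [P2→P gives 7>5]
(B,Q,Z): not NE [P3→Y gives 8>1]
(C,P,X): not NE [P1→A gives 9>1; P3→Z gives 5>1]
(C,P,Y): not NE [P1→B gives 9>5; P3→Z gives 5>0]
(C,P,Z): not NE [P1→A gives 9>7; P2→Q gives 5>1]
(C,Q,X): not NE [P1→D gives 5>4; P2→P gives 9>0; P3→Z gives 2>1]
(C,Q,Y): not NE [P1→B gives 8>0]
(C,Q,Z): not NE [P1→D gives 6>0]
(D,P,X): not NE [P1→A gives 9>4; P3→Y gives 9>2]
(D,P,Y): not NE [P1→B gives 9>6; P2→Q gives 4>3]
(D,P,Z): not NE [P1→A gives 9>7; P2→Q gives 9>4; P3→Y gives 9>3]
(D,Q,X): not NE [P2→P gives 9>6; P3→Z gives 8>7]
(D,Q,Y): not NE [P1→B gives 8>5; P3→Z gives 8>7]
(D,Q,Z): NE

NE set: (D,Q,Z)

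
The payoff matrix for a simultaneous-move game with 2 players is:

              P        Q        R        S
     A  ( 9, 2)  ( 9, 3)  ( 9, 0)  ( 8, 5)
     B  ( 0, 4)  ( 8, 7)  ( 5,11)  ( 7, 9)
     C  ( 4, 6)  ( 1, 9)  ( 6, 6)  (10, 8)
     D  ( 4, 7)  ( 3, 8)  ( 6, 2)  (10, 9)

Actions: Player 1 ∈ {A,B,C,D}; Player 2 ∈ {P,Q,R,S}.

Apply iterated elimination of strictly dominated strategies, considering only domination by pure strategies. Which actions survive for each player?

Remaining: P1:{A,C,D} P2:{Q,S}

P1 drop B (A beats it: P:9>0 Q:9>8 R:9>5 S:8>7)
P2 drop P (Q beats it: A:3>2 C:9>6 D:8>7)
P2 drop R (Q beats it: A:3>0 C:9>6 D:8>2)
P1→{A,C,D} P2→{Q,S}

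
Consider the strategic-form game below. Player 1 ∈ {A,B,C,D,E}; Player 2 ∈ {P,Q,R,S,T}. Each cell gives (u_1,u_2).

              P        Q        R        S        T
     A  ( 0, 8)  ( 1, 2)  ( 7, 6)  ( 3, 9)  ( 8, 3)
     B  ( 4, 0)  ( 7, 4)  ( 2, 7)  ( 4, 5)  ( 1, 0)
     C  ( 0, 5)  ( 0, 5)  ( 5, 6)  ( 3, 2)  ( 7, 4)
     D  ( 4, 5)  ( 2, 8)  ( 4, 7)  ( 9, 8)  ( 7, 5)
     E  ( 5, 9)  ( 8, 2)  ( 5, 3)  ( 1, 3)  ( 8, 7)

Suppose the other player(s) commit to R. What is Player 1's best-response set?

u_1(A vs R) = 7
u_1(B vs R) = 2
u_1(C vs R) = 5
u_1(D vs R) = 4
u_1(E vs R) = 5
max payoff 7 at {A}

BR_1 = {A}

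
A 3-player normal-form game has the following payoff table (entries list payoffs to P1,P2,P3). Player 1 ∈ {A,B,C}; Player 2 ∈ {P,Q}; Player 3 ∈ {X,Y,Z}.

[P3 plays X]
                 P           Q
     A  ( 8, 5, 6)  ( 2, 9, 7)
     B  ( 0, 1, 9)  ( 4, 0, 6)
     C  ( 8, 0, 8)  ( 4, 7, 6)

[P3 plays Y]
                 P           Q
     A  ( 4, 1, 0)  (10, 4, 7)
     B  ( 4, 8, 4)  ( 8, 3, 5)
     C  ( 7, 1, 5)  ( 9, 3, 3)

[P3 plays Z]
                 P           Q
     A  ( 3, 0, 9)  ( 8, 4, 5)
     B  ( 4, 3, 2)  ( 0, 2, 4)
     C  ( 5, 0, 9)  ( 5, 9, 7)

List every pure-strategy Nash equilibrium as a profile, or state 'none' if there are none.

NE set: (A,Q,Y)

(A,P,X): not NE [P2→Q gives 9>5; P3→Z gives 9>6]
(A,P,Y): not NE [P1→C gives 7>4; P2→Q gives 4>1; P3→Z gives 9>0]
(A,P,Z): not NE [P1→C gives 5>3; P2→Q gives 4>0]
(A,Q,X): not NE [P1→C gives 4>2]
(A,Q,Y): NE
(A,Q,Z): not NE [P3→Y gives 7>5]
(B,P,X): not NE [P1→C gives 8>0]
(B,P,Y): not NE [P1→C gives 7>4; P3→X gives 9>4]
(B,P,Z): not NE [P1→C gives 5>4; P3→X gives 9>2]
(B,Q,X): not NE [P2→P gives 1>0]
(B,Q,Y): not NE [P1→A gives 10>8; P2→P gives 8>3; P3→X gives 6>5]
(B,Q,Z): not NE [P1→A gives 8>0; P2→P gives 3>2; P3→X gives 6>4]
(C,P,X): not NE [P2→Q gives 7>0; P3→Z gives 9>8]
(C,P,Y): not NE [P2→Q gives 3>1; P3→Z gives 9>5]
(C,P,Z): not NE [P2→Q gives 9>0]
(C,Q,X): not NE [P3→Z gives 7>6]
(C,Q,Y): not NE [P1→A gives 10>9; P3→Z gives 7>3]
(C,Q,Z): not NE [P1→A gives 8>5]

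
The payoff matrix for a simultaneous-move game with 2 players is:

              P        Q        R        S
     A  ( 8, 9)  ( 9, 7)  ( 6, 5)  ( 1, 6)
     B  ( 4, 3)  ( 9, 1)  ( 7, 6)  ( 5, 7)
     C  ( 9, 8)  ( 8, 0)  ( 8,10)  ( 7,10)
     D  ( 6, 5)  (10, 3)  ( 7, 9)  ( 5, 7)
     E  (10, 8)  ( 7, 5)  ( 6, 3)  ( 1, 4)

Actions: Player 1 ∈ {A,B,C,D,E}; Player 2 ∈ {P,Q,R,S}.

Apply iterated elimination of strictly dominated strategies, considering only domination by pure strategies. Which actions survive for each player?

P2 drop Q (P beats it: A:9>7 B:3>1 C:8>0 D:5>3 E:8>5)
P1 drop A (C beats it: P:9>8 R:8>6 S:7>1)
P1 drop B (C beats it: P:9>4 R:8>7 S:7>5)
P1 drop D (C beats it: P:9>6 R:8>7 S:7>5)
P1→{C,E} P2→{P,R,S}

Survivors P1:{C,E} P2:{P,R,S}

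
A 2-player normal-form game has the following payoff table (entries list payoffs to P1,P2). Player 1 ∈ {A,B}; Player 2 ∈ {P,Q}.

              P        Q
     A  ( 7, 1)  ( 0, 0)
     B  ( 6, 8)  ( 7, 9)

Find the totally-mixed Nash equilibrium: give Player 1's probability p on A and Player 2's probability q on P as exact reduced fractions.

P1 mixes 1/2 on A; P2 mixes 7/8 on P

P1 indiff ⇒ q·7+(1-q)·0 = q·6+(1-q)·7 ⇒ q(1) = (1-q)(7) ⇒ q = 7/8
P2 indiff ⇒ p·1+(1-p)·8 = p·0+(1-p)·9 ⇒ p(1) = (1-p)(1) ⇒ p = 1/2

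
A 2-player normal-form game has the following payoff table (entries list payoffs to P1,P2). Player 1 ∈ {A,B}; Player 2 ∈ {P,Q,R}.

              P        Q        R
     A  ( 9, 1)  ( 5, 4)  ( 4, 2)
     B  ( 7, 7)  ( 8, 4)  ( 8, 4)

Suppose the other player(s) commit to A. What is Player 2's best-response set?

u_2(P vs A) = 1
u_2(Q vs A) = 4
u_2(R vs A) = 2
max payoff 4 at {Q}

argmax u_2 = {Q}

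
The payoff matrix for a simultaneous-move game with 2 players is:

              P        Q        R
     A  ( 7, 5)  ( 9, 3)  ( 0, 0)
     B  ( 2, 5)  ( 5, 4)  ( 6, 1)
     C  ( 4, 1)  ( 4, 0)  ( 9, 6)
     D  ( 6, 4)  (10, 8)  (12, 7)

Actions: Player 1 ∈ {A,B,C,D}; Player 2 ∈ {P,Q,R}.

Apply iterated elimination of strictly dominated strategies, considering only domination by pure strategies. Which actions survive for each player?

P1 drop B (D beats it: P:6>2 Q:10>5 R:12>6)
P1 drop C (D beats it: P:6>4 Q:10>4 R:12>9)
P2 drop R (Q beats it: A:3>0 D:8>7)
P1→{A,D} P2→{P,Q}

Remaining: P1:{A,D} P2:{P,Q}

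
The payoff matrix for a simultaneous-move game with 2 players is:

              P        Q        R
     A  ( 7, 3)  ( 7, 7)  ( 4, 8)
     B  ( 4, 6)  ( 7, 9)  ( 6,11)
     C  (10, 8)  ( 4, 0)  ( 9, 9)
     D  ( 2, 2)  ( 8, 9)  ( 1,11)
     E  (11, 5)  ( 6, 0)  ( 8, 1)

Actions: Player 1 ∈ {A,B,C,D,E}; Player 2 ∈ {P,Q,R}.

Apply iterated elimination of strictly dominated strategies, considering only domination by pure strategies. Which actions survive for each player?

IESDS → P1:{C,E} P2:{P,R}

P2 drop Q (R beats it: A:8>7 B:11>9 C:9>0 D:11>9 E:1>0)
P1 drop A (C beats it: P:10>7 R:9>4)
P1 drop B (C beats it: P:10>4 R:9>6)
P1 drop D (C beats it: P:10>2 R:9>1)
P1→{C,E} P2→{P,R}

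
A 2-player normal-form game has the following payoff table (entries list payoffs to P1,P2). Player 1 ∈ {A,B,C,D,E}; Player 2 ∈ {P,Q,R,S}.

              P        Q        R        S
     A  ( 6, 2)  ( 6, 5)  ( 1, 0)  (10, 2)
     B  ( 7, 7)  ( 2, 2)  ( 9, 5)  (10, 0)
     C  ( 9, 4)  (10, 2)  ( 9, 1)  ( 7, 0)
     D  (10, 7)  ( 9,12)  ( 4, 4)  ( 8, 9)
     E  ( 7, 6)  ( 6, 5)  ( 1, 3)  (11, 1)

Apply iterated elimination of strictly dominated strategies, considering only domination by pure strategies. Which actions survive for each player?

Survivors P1:{C,D} P2:{P,Q}

P2 drop R (P beats it: A:2>0 B:7>5 C:4>1 D:7>4 E:6>3)
P2 drop S (Q beats it: A:5>2 B:2>0 C:2>0 D:12>9 E:5>1)
P1 drop A (C beats it: P:9>6 Q:10>6)
P1 drop B (C beats it: P:9>7 Q:10>2)
P1 drop E (C beats it: P:9>7 Q:10>6)
P1→{C,D} P2→{P,Q}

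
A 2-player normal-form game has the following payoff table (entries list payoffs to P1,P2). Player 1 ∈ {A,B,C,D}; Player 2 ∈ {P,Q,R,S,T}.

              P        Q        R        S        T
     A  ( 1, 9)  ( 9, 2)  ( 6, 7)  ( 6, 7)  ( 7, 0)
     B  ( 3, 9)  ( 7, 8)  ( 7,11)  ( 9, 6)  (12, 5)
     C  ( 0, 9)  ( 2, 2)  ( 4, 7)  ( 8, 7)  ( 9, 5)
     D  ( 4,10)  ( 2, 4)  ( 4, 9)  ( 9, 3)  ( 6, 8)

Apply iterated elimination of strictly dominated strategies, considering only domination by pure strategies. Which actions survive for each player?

IESDS → P1:{B,D} P2:{P,R}

P1 drop C (B beats it: P:3>0 Q:7>2 R:7>4 S:9>8 T:12>9)
P2 drop Q (P beats it: A:9>2 B:9>8 D:10>4)
P1 drop A (B beats it: P:3>1 R:7>6 S:9>6 T:12>7)
P2 drop S (P beats it: B:9>6 D:10>3)
P2 drop T (P beats it: B:9>5 D:10>8)
P1→{B,D} P2→{P,R}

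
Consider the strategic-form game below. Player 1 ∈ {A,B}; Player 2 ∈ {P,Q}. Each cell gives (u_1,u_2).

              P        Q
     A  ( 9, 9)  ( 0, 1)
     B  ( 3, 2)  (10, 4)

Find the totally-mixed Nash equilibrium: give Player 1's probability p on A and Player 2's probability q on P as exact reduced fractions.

P1 indiff ⇒ q·9+(1-q)·0 = q·3+(1-q)·10 ⇒ q(6) = (1-q)(10) ⇒ q = 5/8
P2 indiff ⇒ p·9+(1-p)·2 = p·1+(1-p)·4 ⇒ p(8) = (1-p)(2) ⇒ p = 1/5

p=1/5, q=5/8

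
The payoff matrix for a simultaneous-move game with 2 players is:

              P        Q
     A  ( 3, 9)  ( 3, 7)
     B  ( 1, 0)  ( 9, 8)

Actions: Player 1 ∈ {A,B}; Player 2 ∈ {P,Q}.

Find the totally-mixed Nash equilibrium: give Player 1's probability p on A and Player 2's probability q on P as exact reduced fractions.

P1 mixes 4/5 on A; P2 mixes 3/4 on P

P1 indiff ⇒ q·3+(1-q)·3 = q·1+(1-q)·9 ⇒ q(2) = (1-q)(6) ⇒ q = 3/4
P2 indiff ⇒ p·9+(1-p)·0 = p·7+(1-p)·8 ⇒ p(2) = (1-p)(8) ⇒ p = 4/5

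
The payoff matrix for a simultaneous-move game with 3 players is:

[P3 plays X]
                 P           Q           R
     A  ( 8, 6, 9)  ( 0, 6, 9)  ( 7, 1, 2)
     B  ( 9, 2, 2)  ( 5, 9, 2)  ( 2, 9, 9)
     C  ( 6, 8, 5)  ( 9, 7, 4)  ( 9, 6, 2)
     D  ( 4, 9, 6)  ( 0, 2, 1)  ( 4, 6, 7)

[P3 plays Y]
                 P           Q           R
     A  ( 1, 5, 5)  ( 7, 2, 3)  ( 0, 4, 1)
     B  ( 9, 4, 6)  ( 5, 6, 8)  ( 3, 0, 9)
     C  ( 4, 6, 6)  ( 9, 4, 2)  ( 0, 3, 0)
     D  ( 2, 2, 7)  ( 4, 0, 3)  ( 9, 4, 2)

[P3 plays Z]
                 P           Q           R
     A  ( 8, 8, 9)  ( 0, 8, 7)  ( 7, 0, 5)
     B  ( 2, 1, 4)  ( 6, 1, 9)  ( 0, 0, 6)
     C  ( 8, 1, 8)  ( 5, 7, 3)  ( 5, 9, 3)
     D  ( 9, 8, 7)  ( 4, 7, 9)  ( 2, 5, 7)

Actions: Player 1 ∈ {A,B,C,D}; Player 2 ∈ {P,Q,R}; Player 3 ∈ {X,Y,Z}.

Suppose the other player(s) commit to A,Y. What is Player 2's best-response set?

u_2(P vs A,Y) = 5
u_2(Q vs A,Y) = 2
u_2(R vs A,Y) = 4
max payoff 5 at {P}

P2 best: {P}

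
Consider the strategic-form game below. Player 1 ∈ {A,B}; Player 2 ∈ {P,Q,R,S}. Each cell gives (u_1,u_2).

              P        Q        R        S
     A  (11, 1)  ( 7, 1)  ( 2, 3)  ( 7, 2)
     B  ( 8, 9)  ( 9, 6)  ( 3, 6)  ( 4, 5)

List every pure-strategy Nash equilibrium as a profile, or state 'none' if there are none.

(A,P): not NE [P2→R gives 3>1]
(A,Q): not NE [P1→B gives 9>7; P2→R gives 3>1]
(A,R): not NE [P1→B gives 3>2]
(A,S): not NE [P2→R gives 3>2]
(B,P): not NE [P1→A gives 11>8]
(B,Q): not NE [P2→P gives 9>6]
(B,R): not NE [P2→P gives 9>6]
(B,S): not NE [P1→A gives 7>4; P2→P gives 9>5]

PSNE: ∅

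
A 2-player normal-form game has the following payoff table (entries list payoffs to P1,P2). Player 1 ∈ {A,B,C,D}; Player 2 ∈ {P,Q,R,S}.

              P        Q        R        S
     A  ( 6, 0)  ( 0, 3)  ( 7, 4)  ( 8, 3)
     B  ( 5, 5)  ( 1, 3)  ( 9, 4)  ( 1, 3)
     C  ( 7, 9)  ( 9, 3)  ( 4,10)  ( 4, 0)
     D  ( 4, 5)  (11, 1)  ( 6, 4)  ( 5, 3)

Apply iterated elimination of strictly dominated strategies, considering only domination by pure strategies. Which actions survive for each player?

P2 drop Q (R beats it: A:4>3 B:4>3 C:10>3 D:4>1)
P1 drop D (A beats it: P:6>4 R:7>6 S:8>5)
P2 drop S (R beats it: A:4>3 B:4>3 C:10>0)
P1→{A,B,C} P2→{P,R}

IESDS → P1:{A,B,C} P2:{P,R}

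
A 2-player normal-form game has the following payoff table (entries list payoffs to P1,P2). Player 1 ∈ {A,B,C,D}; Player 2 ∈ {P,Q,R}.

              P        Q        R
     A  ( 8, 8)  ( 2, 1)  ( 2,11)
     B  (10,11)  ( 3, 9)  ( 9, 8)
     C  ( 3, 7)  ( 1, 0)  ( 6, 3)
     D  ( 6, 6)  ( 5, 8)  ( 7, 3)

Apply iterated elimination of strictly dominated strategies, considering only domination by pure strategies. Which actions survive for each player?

Remaining: P1:{B,D} P2:{P,Q}

P1 drop A (B beats it: P:10>8 Q:3>2 R:9>2)
P1 drop C (B beats it: P:10>3 Q:3>1 R:9>6)
P2 drop R (P beats it: B:11>8 D:6>3)
P1→{B,D} P2→{P,Q}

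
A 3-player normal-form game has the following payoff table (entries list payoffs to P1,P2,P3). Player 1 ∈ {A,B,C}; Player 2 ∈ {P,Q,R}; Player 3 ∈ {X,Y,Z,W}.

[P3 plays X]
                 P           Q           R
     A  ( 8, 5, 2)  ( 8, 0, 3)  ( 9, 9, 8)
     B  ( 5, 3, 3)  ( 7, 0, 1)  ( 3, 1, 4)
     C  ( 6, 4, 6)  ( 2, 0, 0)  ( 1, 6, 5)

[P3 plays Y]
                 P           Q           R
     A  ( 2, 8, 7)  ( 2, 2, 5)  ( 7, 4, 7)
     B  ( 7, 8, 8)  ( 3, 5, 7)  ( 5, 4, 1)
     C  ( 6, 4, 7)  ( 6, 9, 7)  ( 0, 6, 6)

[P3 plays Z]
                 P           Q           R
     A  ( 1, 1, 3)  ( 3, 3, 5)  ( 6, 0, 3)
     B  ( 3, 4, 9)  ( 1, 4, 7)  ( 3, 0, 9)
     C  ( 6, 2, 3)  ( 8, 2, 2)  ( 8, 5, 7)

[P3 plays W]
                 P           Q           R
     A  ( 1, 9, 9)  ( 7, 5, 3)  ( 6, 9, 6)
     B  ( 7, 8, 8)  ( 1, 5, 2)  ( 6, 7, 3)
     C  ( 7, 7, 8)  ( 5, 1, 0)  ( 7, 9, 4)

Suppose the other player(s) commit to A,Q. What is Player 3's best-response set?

u_3(X vs A,Q) = 3
u_3(Y vs A,Q) = 5
u_3(Z vs A,Q) = 5
u_3(W vs A,Q) = 3
max payoff 5 at {Y,Z}

BR_3 = {Y,Z}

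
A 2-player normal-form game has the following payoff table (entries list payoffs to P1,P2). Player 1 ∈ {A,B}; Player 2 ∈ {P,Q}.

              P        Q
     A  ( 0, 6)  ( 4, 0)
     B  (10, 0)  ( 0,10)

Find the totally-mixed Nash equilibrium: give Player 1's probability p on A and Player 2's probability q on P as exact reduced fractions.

P1 indiff ⇒ q·0+(1-q)·4 = q·10+(1-q)·0 ⇒ q(-10) = (1-q)(-4) ⇒ q = 2/7
P2 indiff ⇒ p·6+(1-p)·0 = p·0+(1-p)·10 ⇒ p(6) = (1-p)(10) ⇒ p = 5/8

p=5/8, q=2/7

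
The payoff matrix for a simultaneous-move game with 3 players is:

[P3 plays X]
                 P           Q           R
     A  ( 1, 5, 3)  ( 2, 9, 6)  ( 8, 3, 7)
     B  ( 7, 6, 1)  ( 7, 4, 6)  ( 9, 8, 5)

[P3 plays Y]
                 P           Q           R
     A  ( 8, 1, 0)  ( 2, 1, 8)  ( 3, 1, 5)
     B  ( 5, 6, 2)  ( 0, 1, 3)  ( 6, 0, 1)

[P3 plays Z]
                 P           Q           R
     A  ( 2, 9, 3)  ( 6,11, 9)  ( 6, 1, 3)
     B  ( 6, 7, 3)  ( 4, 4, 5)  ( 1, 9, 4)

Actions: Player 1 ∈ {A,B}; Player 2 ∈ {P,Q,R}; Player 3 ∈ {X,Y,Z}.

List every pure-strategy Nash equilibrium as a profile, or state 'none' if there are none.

PSNE = {(A,Q,Z), (B,R,X)}

(A,P,X): not NE [P1→B gives 7>1; P2→Q gives 9>5]
(A,P,Y): not NE [P3→Z gives 3>0]
(A,P,Z): not NE [P1→B gives 6>2; P2→Q gives 11>9]
(A,Q,X): not NE [P1→B gives 7>2; P3→Z gives 9>6]
(A,Q,Y): not NE [P3→Z gives 9>8]
(A,Q,Z): NE
(A,R,X): not NE [P1→B gives 9>8; P2→Q gives 9>3]
(A,R,Y): not NE [P1→B gives 6>3; P3→X gives 7>5]
(A,R,Z): not NE [P2→Q gives 11>1; P3→X gives 7>3]
(B,P,X): not NE [P2→R gives 8>6; P3→Z gives 3>1]
(B,P,Y): not NE [P1→A gives 8>5; P3→Z gives 3>2]
(B,P,Z): not NE [P2→R gives 9>7]
(B,Q,X): not NE [P2→R gives 8>4]
(B,Q,Y): not NE [P1→A gives 2>0; P2→P gives 6>1; P3→X gives 6>3]
(B,Q,Z): not NE [P1→A gives 6>4; P2→R gives 9>4; P3→X gives 6>5]
(B,R,X): NE
(B,R,Y): not NE [P2→P gives 6>0; P3→X gives 5>1]
(B,R,Z): not NE [P1→A gives 6>1; P3→X gives 5>4]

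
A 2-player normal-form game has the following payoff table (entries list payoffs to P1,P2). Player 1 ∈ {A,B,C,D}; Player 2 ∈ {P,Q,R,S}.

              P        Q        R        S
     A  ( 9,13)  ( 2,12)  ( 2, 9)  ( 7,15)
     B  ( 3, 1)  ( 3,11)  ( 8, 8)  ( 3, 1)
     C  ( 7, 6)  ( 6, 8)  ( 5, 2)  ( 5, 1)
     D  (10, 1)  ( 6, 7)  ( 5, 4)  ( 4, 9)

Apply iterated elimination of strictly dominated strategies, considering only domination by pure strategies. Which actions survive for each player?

Survivors P1:{A,C,D} P2:{P,Q,S}

P2 drop R (Q beats it: A:12>9 B:11>8 C:8>2 D:7>4)
P1 drop B (C beats it: P:7>3 Q:6>3 S:5>3)
P1→{A,C,D} P2→{P,Q,S}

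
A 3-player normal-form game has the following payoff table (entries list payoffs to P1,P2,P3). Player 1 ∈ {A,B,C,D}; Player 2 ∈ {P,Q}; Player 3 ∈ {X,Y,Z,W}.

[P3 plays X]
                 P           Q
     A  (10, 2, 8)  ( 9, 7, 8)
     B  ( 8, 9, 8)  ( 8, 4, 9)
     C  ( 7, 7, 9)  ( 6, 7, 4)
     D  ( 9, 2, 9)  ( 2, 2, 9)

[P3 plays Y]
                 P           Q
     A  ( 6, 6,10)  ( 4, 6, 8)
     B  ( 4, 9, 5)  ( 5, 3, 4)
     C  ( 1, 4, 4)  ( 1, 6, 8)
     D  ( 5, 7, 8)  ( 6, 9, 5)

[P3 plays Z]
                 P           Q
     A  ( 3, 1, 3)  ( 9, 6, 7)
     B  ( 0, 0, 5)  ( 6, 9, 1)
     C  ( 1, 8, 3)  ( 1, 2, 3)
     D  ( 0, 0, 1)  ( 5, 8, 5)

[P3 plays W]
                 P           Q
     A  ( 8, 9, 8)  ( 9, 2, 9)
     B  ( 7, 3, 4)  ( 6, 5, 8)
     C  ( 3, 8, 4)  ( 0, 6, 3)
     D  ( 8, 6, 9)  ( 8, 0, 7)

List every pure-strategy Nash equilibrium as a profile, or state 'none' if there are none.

NE set: (A,P,Y), (D,P,W)

(A,P,X): not NE [P2→Q gives 7>2; P3→Y gives 10>8]
(A,P,Y): NE
(A,P,Z): not NE [P2→Q gives 6>1; P3→Y gives 10>3]
(A,P,W): not NE [P3→Y gives 10>8]
(A,Q,X): not NE [P3→W gives 9>8]
(A,Q,Y): not NE [P1→D gives 6>4; P3→W gives 9>8]
(A,Q,Z): not NE [P3→W gives 9>7]
(A,Q,W): not NE [P2→P gives 9>2]
(B,P,X): not NE [P1→A gives 10>8]
(B,P,Y): not NE [P1→A gives 6>4; P3→X gives 8>5]
(B,P,Z): not NE [P1→A gives 3>0; P2→Q gives 9>0; P3→X gives 8>5]
(B,P,W): not NE [P1→D gives 8>7; P2→Q gives 5>3; P3→X gives 8>4]
(B,Q,X): not NE [P1→A gives 9>8; P2→P gives 9>4]
(B,Q,Y): not NE [P1→D gives 6>5; P2→P gives 9>3; P3→X gives 9>4]
(B,Q,Z): not NE [P1→A gives 9>6; P3→X gives 9>1]
(B,Q,W): not NE [P1→A gives 9>6; P3→X gives 9>8]
(C,P,X): not NE [P1→A gives 10>7]
(C,P,Y): not NE [P1→A gives 6>1; P2→Q gives 6>4; P3→X gives 9>4]
(C,P,Z): not NE [P1→A gives 3>1; P3→X gives 9>3]
(C,P,W): not NE [P1→D gives 8>3; P3→X gives 9>4]
(C,Q,X): not NE [P1→A gives 9>6; P3→Y gives 8>4]
(C,Q,Y): not NE [P1→D gives 6>1]
(C,Q,Z): not NE [P1→A gives 9>1; P2→P gives 8>2; P3→Y gives 8>3]
(C,Q,W): not NE [P1→A gives 9>0; P2→P gives 8>6; P3→Y gives 8>3]
(D,P,X): not NE [P1→A gives 10>9]
(D,P,Y): not NE [P1→A gives 6>5; P2→Q gives 9>7; P3→W gives 9>8]
(D,P,Z): not NE [P1→A gives 3>0; P2→Q gives 8>0; P3→W gives 9>1]
(D,P,W): NE
(D,Q,X): not NE [P1→A gives 9>2]
(D,Q,Y): not NE [P3→X gives 9>5]
(D,Q,Z): not NE [P1→A gives 9>5; P3→X gives 9>5]
(D,Q,W): not NE [P1→A gives 9>8; P2→P gives 6>0; P3→X gives 9>7]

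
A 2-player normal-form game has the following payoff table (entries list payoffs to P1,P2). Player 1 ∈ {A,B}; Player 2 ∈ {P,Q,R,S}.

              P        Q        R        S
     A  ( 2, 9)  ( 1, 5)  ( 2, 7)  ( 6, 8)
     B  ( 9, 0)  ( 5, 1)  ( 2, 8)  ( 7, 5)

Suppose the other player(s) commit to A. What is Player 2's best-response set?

u_2(P vs A) = 9
u_2(Q vs A) = 5
u_2(R vs A) = 7
u_2(S vs A) = 8
max payoff 9 at {P}

P2 best: {P}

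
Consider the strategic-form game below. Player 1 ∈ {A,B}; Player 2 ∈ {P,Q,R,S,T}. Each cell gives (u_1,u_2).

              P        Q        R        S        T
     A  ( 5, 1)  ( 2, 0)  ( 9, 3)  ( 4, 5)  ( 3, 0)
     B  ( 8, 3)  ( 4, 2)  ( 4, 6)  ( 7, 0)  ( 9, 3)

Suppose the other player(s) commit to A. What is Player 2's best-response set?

BR_2 = {S}

u_2(P vs A) = 1
u_2(Q vs A) = 0
u_2(R vs A) = 3
u_2(S vs A) = 5
u_2(T vs A) = 0
max payoff 5 at {S}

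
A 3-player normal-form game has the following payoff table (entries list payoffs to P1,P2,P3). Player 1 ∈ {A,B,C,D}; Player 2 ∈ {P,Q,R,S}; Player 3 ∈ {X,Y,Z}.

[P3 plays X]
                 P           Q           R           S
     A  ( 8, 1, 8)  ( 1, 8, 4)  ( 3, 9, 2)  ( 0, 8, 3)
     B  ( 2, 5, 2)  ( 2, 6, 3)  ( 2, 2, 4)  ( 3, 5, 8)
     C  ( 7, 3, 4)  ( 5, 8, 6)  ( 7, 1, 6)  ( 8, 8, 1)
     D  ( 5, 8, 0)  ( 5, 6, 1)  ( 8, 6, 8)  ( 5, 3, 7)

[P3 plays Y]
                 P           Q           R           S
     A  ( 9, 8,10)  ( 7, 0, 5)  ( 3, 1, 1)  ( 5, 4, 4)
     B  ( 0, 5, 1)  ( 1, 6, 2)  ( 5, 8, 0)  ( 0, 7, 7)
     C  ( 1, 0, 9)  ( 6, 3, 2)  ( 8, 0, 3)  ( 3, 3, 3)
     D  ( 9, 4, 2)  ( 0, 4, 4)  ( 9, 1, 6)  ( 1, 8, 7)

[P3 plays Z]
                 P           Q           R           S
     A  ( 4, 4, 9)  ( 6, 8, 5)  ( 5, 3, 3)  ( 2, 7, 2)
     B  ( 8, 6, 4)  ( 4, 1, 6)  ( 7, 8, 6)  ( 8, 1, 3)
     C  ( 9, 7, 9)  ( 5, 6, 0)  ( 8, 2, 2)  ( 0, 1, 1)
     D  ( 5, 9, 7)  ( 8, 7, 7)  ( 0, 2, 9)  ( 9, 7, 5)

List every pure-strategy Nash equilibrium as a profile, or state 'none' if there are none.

PSNE = {(A,P,Y), (C,P,Z), (C,Q,X)}

(A,P,X): not NE [P2→R gives 9>1; P3→Y gives 10>8]
(A,P,Y): NE
(A,P,Z): not NE [P1→C gives 9>4; P2→Q gives 8>4; P3→Y gives 10>9]
(A,Q,X): not NE [P1→D gives 5>1; P2→R gives 9>8; P3→Z gives 5>4]
(A,Q,Y): not NE [P2→P gives 8>0]
(A,Q,Z): not NE [P1→D gives 8>6]
(A,R,X): not NE [P1→D gives 8>3; P3→Z gives 3>2]
(A,R,Y): not NE [P1→D gives 9>3; P2→P gives 8>1; P3→Z gives 3>1]
(A,R,Z): not NE [P1→C gives 8>5; P2→Q gives 8>3]
(A,S,X): not NE [P1→C gives 8>0; P2→R gives 9>8; P3→Y gives 4>3]
(A,S,Y): not NE [P2→P gives 8>4]
(A,S,Z): not NE [P1→D gives 9>2; P2→Q gives 8>7; P3→Y gives 4>2]
(B,P,X): not NE [P1→A gives 8>2; P2→Q gives 6>5; P3→Z gives 4>2]
(B,P,Y): not NE [P1→D gives 9>0; P2→R gives 8>5; P3→Z gives 4>1]
(B,P,Z): not NE [P1→C gives 9>8; P2→R gives 8>6]
(B,Q,X): not NE [P1→D gives 5>2; P3→Z gives 6>3]
(B,Q,Y): not NE [P1→A gives 7>1; P2→R gives 8>6; P3→Z gives 6>2]
(B,Q,Z): not NE [P1→D gives 8>4; P2→R gives 8>1]
(B,R,X): not NE [P1→D gives 8>2; P2→Q gives 6>2; P3→Z gives 6>4]
(B,R,Y): not NE [P1→D gives 9>5; P3→Z gives 6>0]
(B,R,Z): not NE [P1→C gives 8>7]
(B,S,X): not NE [P1→C gives 8>3; P2→Q gives 6>5]
(B,S,Y): not NE [P1→A gives 5>0; P2→R gives 8>7; P3→X gives 8>7]
(B,S,Z): not NE [P1→D gives 9>8; P2→R gives 8>1; P3→X gives 8>3]
(C,P,X): not NE [P1→A gives 8>7; P2→S gives 8>3; P3→Z gives 9>4]
(C,P,Y): not NE [P1→D gives 9>1; P2→S gives 3>0]
(C,P,Z): NE
(C,Q,X): NE
(C,Q,Y): not NE [P1→A gives 7>6; P3→X gives 6>2]
(C,Q,Z): not NE [P1→D gives 8>5; P2→P gives 7>6; P3→X gives 6>0]
(C,R,X): not NE [P1→D gives 8>7; P2→S gives 8>1]
(C,R,Y): not NE [P1→D gives 9>8; P2→S gives 3>0; P3→X gives 6>3]
(C,R,Z): not NE [P2→P gives 7>2; P3→X gives 6>2]
(C,S,X): not NE [P3→Y gives 3>1]
(C,S,Y): not NE [P1→A gives 5>3]
(C,S,Z): not NE [P1→D gives 9>0; P2→P gives 7>1; P3→Y gives 3>1]
(D,P,X): not NE [P1→A gives 8>5; P3→Z gives 7>0]
(D,P,Y): not NE [P2→S gives 8>4; P3→Z gives 7>2]
(D,P,Z): not NE [P1→C gives 9>5]
(D,Q,X): not NE [P2→P gives 8>6; P3→Z gives 7>1]
(D,Q,Y): not NE [P1→A gives 7>0; P2→S gives 8>4; P3→Z gives 7>4]
(D,Q,Z): not NE [P2→P gives 9>7]
(D,R,X): not NE [P2→P gives 8>6; P3→Z gives 9>8]
(D,R,Y): not NE [P2→S gives 8>1; P3→Z gives 9>6]
(D,R,Z): not NE [P1→C gives 8>0; P2→P gives 9>2]
(D,S,X): not NE [P1→C gives 8>5; P2→P gives 8>3]
(D,S,Y): not NE [P1→A gives 5>1]
(D,S,Z): not NE [P2→P gives 9>7; P3→Y gives 7>5]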